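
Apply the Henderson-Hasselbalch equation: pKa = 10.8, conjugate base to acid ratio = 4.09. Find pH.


pH = pKa + log10([A-]/[HA])
pH = 10.8 + log10(4.09)
pH = 11.4117

11.4117


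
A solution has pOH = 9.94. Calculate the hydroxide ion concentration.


[OH-] = 10^(-pOH)
[OH-] = 10^(-9.94)
[OH-] = 1.148e-10 M

1.148e-10 M


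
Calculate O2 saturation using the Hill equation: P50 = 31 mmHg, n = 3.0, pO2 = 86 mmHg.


Y = pO2^n / (P50^n + pO2^n)
Y = 86^3.0 / (31^3.0 + 86^3.0)
Y = 95.53%

95.53%


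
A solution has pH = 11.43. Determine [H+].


[H+] = 10^(-pH)
[H+] = 10^(-11.43)
[H+] = 3.715e-12 M

3.715e-12 M


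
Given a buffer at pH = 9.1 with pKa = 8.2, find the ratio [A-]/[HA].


[A-]/[HA] = 10^(pH - pKa)
= 10^(9.1 - 8.2)
= 7.9433

7.9433


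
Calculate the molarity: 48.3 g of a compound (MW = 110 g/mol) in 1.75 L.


C = (mass / MW) / volume
C = (48.3 / 110) / 1.75
C = 0.2509 M

0.2509 M


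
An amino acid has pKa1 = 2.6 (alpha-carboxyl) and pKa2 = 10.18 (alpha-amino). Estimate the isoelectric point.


pI = (pKa1 + pKa2) / 2
pI = (2.6 + 10.18) / 2
pI = 6.39

6.39


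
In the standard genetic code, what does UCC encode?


Standard genetic code lookup.
Codon UCC -> Ser

Ser


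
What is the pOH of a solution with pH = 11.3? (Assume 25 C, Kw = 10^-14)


pOH = 14 - pH
pOH = 14 - 11.3
pOH = 2.7

2.7


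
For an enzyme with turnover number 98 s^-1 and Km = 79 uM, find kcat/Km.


Catalytic efficiency = kcat / Km
= 98 / 79
= 1.2405 uM^-1*s^-1

1.2405 uM^-1*s^-1


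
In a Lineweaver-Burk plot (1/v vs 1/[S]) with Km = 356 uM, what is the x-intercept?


x-intercept = -1/Km
= -1/356
= -0.0028 1/uM

-0.0028 1/uM


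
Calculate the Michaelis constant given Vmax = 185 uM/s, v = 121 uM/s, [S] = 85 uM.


Km = [S] * (Vmax - v) / v
Km = 85 * (185 - 121) / 121
Km = 44.9587 uM

44.9587 uM


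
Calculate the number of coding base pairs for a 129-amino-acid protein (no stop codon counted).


Each amino acid = 1 codon = 3 bp
bp = 129 * 3 = 387 bp

387 bp


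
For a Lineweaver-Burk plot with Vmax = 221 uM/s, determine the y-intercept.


y-intercept = 1/Vmax
= 1/221
= 0.0045 s/uM

0.0045 s/uM


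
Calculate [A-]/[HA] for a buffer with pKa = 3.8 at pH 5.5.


[A-]/[HA] = 10^(pH - pKa)
= 10^(5.5 - 3.8)
= 50.1187

50.1187


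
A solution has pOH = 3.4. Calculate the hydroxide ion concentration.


[OH-] = 10^(-pOH)
[OH-] = 10^(-3.4)
[OH-] = 3.981e-04 M

3.981e-04 M


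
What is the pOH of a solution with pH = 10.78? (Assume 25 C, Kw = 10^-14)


pOH = 14 - pH
pOH = 14 - 10.78
pOH = 3.22

3.22


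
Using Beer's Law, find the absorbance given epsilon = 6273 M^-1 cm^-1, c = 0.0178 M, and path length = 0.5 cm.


A = epsilon * c * l
A = 6273 * 0.0178 * 0.5
A = 55.8297

55.8297


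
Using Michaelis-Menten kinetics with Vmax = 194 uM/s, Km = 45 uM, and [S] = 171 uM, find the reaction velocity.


v = Vmax * [S] / (Km + [S])
v = 194 * 171 / (45 + 171)
v = 153.5833 uM/s

153.5833 uM/s


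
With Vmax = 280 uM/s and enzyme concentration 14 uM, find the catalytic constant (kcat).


kcat = Vmax / [E]t
kcat = 280 / 14
kcat = 20.0 s^-1

20.0 s^-1


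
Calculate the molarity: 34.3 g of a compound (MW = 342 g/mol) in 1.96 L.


C = (mass / MW) / volume
C = (34.3 / 342) / 1.96
C = 0.0512 M

0.0512 M


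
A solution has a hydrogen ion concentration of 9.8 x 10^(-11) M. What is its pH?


pH = -log10([H+])
pH = -log10(9.8 x 10^(-11))
pH = 10.0088

10.0088


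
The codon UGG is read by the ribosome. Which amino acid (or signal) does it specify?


Standard genetic code lookup.
Codon UGG -> Trp

Trp


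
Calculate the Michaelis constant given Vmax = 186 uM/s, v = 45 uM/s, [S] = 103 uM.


Km = [S] * (Vmax - v) / v
Km = 103 * (186 - 45) / 45
Km = 322.7333 uM

322.7333 uM


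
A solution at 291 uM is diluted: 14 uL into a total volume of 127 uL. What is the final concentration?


C2 = C1 * V1 / V2
C2 = 291 * 14 / 127
C2 = 32.0787 uM

32.0787 uM


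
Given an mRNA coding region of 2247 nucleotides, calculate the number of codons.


codons = nucleotides / 3
codons = 2247 / 3 = 749

749


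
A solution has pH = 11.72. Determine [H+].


[H+] = 10^(-pH)
[H+] = 10^(-11.72)
[H+] = 1.905e-12 M

1.905e-12 M


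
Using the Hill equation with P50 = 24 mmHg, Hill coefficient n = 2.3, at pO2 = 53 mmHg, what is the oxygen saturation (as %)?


Y = pO2^n / (P50^n + pO2^n)
Y = 53^2.3 / (24^2.3 + 53^2.3)
Y = 86.08%

86.08%


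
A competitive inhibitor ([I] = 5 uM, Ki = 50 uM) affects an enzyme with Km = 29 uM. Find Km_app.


Km_app = Km * (1 + [I]/Ki)
Km_app = 29 * (1 + 5/50)
Km_app = 31.9 uM

31.9 uM


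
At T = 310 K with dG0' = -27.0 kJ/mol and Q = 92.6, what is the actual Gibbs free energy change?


dG = dG0' + RT * ln(Q) / 1000
dG = -27.0 + 8.314 * 310 * ln(92.6) / 1000
dG = -15.3291 kJ/mol

-15.3291 kJ/mol


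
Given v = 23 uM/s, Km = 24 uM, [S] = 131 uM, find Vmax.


Vmax = v * (Km + [S]) / [S]
Vmax = 23 * (24 + 131) / 131
Vmax = 27.2137 uM/s

27.2137 uM/s


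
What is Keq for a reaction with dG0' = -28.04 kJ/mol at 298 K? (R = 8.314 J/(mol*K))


Keq = exp(-dG0 * 1000 / (R * T))
Keq = exp(-(-28.04) * 1000 / (8.314 * 298))
Keq = 82251.0835

82251.0835


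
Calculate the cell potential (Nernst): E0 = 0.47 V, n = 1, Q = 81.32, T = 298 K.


E = E0 - (RT/nF) * ln(Q)
E = 0.47 - (8.314 * 298 / (1 * 96485)) * ln(81.32)
E = 0.3571 V

0.3571 V


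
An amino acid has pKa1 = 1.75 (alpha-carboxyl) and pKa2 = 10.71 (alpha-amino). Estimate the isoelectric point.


pI = (pKa1 + pKa2) / 2
pI = (1.75 + 10.71) / 2
pI = 6.23

6.23


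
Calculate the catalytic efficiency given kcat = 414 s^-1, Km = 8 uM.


Catalytic efficiency = kcat / Km
= 414 / 8
= 51.75 uM^-1*s^-1

51.75 uM^-1*s^-1


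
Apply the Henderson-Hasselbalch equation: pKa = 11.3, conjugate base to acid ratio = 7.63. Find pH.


pH = pKa + log10([A-]/[HA])
pH = 11.3 + log10(7.63)
pH = 12.1825

12.1825


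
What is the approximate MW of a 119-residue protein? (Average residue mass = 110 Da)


MW = n_residues * 110 Da
MW = 119 * 110
MW = 13090 Da

13090 Da


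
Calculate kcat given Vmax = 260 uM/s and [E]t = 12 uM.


kcat = Vmax / [E]t
kcat = 260 / 12
kcat = 21.6667 s^-1

21.6667 s^-1


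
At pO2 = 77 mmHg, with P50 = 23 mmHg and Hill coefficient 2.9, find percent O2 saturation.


Y = pO2^n / (P50^n + pO2^n)
Y = 77^2.9 / (23^2.9 + 77^2.9)
Y = 97.08%

97.08%


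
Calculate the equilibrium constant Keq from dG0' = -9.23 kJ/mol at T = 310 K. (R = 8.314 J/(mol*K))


Keq = exp(-dG0 * 1000 / (R * T))
Keq = exp(-(-9.23) * 1000 / (8.314 * 310))
Keq = 35.917

35.917


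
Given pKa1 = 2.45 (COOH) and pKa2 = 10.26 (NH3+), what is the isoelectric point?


pI = (pKa1 + pKa2) / 2
pI = (2.45 + 10.26) / 2
pI = 6.355

6.355


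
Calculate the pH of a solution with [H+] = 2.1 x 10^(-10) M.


pH = -log10([H+])
pH = -log10(2.1 x 10^(-10))
pH = 9.6778

9.6778


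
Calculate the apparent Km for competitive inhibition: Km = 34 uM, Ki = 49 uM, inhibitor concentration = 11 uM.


Km_app = Km * (1 + [I]/Ki)
Km_app = 34 * (1 + 11/49)
Km_app = 41.6327 uM

41.6327 uM


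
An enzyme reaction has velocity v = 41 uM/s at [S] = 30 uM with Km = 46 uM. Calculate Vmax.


Vmax = v * (Km + [S]) / [S]
Vmax = 41 * (46 + 30) / 30
Vmax = 103.8667 uM/s

103.8667 uM/s


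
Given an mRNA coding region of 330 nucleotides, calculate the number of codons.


codons = nucleotides / 3
codons = 330 / 3 = 110

110


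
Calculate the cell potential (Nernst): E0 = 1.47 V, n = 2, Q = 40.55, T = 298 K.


E = E0 - (RT/nF) * ln(Q)
E = 1.47 - (8.314 * 298 / (2 * 96485)) * ln(40.55)
E = 1.4225 V

1.4225 V


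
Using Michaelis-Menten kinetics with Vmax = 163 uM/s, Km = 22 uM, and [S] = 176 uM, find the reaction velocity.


v = Vmax * [S] / (Km + [S])
v = 163 * 176 / (22 + 176)
v = 144.8889 uM/s

144.8889 uM/s


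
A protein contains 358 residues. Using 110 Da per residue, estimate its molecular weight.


MW = n_residues * 110 Da
MW = 358 * 110
MW = 39380 Da

39380 Da


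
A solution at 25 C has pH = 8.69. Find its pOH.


pOH = 14 - pH
pOH = 14 - 8.69
pOH = 5.31

5.31


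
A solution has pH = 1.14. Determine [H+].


[H+] = 10^(-pH)
[H+] = 10^(-1.14)
[H+] = 0.0724 M

0.0724 M


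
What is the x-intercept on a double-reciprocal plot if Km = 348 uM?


x-intercept = -1/Km
= -1/348
= -0.0029 1/uM

-0.0029 1/uM


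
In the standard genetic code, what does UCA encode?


Standard genetic code lookup.
Codon UCA -> Ser

Ser


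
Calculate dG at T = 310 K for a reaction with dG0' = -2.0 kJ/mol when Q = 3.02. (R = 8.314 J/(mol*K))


dG = dG0' + RT * ln(Q) / 1000
dG = -2.0 + 8.314 * 310 * ln(3.02) / 1000
dG = 0.8486 kJ/mol

0.8486 kJ/mol


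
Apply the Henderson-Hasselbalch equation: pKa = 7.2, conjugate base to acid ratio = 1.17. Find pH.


pH = pKa + log10([A-]/[HA])
pH = 7.2 + log10(1.17)
pH = 7.2682

7.2682


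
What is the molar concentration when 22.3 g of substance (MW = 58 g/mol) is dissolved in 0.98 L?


C = (mass / MW) / volume
C = (22.3 / 58) / 0.98
C = 0.3923 M

0.3923 M


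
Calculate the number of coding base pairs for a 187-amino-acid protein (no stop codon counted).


Each amino acid = 1 codon = 3 bp
bp = 187 * 3 = 561 bp

561 bp


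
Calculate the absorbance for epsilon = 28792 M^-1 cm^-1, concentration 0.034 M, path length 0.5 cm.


A = epsilon * c * l
A = 28792 * 0.034 * 0.5
A = 489.464

489.464


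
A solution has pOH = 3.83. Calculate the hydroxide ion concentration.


[OH-] = 10^(-pOH)
[OH-] = 10^(-3.83)
[OH-] = 1.479e-04 M

1.479e-04 M


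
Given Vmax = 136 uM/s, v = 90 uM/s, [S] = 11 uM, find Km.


Km = [S] * (Vmax - v) / v
Km = 11 * (136 - 90) / 90
Km = 5.6222 uM

5.6222 uM


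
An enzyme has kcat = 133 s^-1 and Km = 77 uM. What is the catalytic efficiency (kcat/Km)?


Catalytic efficiency = kcat / Km
= 133 / 77
= 1.7273 uM^-1*s^-1

1.7273 uM^-1*s^-1


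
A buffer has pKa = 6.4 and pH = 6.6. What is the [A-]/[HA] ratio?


[A-]/[HA] = 10^(pH - pKa)
= 10^(6.6 - 6.4)
= 1.5849

1.5849


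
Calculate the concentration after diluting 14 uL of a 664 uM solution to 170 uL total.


C2 = C1 * V1 / V2
C2 = 664 * 14 / 170
C2 = 54.6824 uM

54.6824 uM


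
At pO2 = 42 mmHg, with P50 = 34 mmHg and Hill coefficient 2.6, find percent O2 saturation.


Y = pO2^n / (P50^n + pO2^n)
Y = 42^2.6 / (34^2.6 + 42^2.6)
Y = 63.4%

63.4%


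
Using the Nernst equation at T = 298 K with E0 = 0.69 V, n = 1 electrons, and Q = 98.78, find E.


E = E0 - (RT/nF) * ln(Q)
E = 0.69 - (8.314 * 298 / (1 * 96485)) * ln(98.78)
E = 0.5721 V

0.5721 V


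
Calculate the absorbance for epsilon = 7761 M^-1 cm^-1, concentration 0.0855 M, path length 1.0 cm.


A = epsilon * c * l
A = 7761 * 0.0855 * 1.0
A = 663.5655

663.5655


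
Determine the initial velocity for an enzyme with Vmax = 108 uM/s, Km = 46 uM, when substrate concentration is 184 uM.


v = Vmax * [S] / (Km + [S])
v = 108 * 184 / (46 + 184)
v = 86.4 uM/s

86.4 uM/s


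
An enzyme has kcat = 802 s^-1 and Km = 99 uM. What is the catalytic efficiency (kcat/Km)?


Catalytic efficiency = kcat / Km
= 802 / 99
= 8.101 uM^-1*s^-1

8.101 uM^-1*s^-1


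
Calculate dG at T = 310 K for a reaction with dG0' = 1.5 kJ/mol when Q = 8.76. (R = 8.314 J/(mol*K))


dG = dG0' + RT * ln(Q) / 1000
dG = 1.5 + 8.314 * 310 * ln(8.76) / 1000
dG = 7.0933 kJ/mol

7.0933 kJ/mol


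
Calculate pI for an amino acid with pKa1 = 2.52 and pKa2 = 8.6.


pI = (pKa1 + pKa2) / 2
pI = (2.52 + 8.6) / 2
pI = 5.56

5.56


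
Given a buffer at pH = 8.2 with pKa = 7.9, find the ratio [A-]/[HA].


[A-]/[HA] = 10^(pH - pKa)
= 10^(8.2 - 7.9)
= 1.9953

1.9953


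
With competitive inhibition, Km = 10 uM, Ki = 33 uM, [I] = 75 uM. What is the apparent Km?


Km_app = Km * (1 + [I]/Ki)
Km_app = 10 * (1 + 75/33)
Km_app = 32.7273 uM

32.7273 uM


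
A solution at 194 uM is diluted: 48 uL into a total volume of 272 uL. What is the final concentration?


C2 = C1 * V1 / V2
C2 = 194 * 48 / 272
C2 = 34.2353 uM

34.2353 uM


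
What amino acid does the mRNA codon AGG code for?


Standard genetic code lookup.
Codon AGG -> Arg

Arg


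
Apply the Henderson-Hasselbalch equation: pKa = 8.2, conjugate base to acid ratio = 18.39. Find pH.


pH = pKa + log10([A-]/[HA])
pH = 8.2 + log10(18.39)
pH = 9.4646

9.4646


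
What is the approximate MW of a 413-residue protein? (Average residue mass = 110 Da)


MW = n_residues * 110 Da
MW = 413 * 110
MW = 45430 Da

45430 Da


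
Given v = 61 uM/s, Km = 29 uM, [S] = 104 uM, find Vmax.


Vmax = v * (Km + [S]) / [S]
Vmax = 61 * (29 + 104) / 104
Vmax = 78.0096 uM/s

78.0096 uM/s


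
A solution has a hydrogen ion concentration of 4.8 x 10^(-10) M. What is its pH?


pH = -log10([H+])
pH = -log10(4.8 x 10^(-10))
pH = 9.3188

9.3188


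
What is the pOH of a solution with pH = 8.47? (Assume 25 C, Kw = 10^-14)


pOH = 14 - pH
pOH = 14 - 8.47
pOH = 5.53

5.53


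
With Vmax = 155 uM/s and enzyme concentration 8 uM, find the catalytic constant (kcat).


kcat = Vmax / [E]t
kcat = 155 / 8
kcat = 19.375 s^-1

19.375 s^-1


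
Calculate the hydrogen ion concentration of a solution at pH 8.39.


[H+] = 10^(-pH)
[H+] = 10^(-8.39)
[H+] = 4.074e-09 M

4.074e-09 M


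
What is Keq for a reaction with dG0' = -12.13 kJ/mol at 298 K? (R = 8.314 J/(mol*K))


Keq = exp(-dG0 * 1000 / (R * T))
Keq = exp(-(-12.13) * 1000 / (8.314 * 298))
Keq = 133.7433

133.7433


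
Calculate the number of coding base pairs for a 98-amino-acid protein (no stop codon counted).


Each amino acid = 1 codon = 3 bp
bp = 98 * 3 = 294 bp

294 bp


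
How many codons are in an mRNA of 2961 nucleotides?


codons = nucleotides / 3
codons = 2961 / 3 = 987

987


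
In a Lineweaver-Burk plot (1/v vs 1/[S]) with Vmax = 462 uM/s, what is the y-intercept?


y-intercept = 1/Vmax
= 1/462
= 0.0022 s/uM

0.0022 s/uM


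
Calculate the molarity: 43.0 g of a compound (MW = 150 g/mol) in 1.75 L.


C = (mass / MW) / volume
C = (43.0 / 150) / 1.75
C = 0.1638 M

0.1638 M


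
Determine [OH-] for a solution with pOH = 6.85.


[OH-] = 10^(-pOH)
[OH-] = 10^(-6.85)
[OH-] = 1.413e-07 M

1.413e-07 M


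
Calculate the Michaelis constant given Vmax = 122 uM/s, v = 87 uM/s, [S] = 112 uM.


Km = [S] * (Vmax - v) / v
Km = 112 * (122 - 87) / 87
Km = 45.0575 uM

45.0575 uM


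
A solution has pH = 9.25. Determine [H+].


[H+] = 10^(-pH)
[H+] = 10^(-9.25)
[H+] = 5.623e-10 M

5.623e-10 M


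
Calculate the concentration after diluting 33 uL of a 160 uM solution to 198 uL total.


C2 = C1 * V1 / V2
C2 = 160 * 33 / 198
C2 = 26.6667 uM

26.6667 uM


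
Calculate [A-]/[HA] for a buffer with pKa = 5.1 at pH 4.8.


[A-]/[HA] = 10^(pH - pKa)
= 10^(4.8 - 5.1)
= 0.5012

0.5012


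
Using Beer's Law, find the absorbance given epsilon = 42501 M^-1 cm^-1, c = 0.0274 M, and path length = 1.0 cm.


A = epsilon * c * l
A = 42501 * 0.0274 * 1.0
A = 1164.5274

1164.5274


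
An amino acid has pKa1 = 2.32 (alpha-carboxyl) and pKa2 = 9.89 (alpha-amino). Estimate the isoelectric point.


pI = (pKa1 + pKa2) / 2
pI = (2.32 + 9.89) / 2
pI = 6.105

6.105


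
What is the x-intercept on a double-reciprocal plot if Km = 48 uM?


x-intercept = -1/Km
= -1/48
= -0.0208 1/uM

-0.0208 1/uM


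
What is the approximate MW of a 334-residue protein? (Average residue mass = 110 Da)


MW = n_residues * 110 Da
MW = 334 * 110
MW = 36740 Da

36740 Da


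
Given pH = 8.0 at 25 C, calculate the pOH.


pOH = 14 - pH
pOH = 14 - 8.0
pOH = 6.0

6.0


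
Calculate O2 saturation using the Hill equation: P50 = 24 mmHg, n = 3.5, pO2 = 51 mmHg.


Y = pO2^n / (P50^n + pO2^n)
Y = 51^3.5 / (24^3.5 + 51^3.5)
Y = 93.33%

93.33%


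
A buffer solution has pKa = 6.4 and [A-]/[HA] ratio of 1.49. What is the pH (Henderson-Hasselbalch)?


pH = pKa + log10([A-]/[HA])
pH = 6.4 + log10(1.49)
pH = 6.5732

6.5732


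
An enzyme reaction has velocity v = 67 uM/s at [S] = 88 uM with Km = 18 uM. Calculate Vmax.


Vmax = v * (Km + [S]) / [S]
Vmax = 67 * (18 + 88) / 88
Vmax = 80.7045 uM/s

80.7045 uM/s


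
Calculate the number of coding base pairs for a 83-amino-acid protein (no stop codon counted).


Each amino acid = 1 codon = 3 bp
bp = 83 * 3 = 249 bp

249 bp


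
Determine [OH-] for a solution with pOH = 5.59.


[OH-] = 10^(-pOH)
[OH-] = 10^(-5.59)
[OH-] = 2.570e-06 M

2.570e-06 M


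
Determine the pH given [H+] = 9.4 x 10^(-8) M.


pH = -log10([H+])
pH = -log10(9.4 x 10^(-8))
pH = 7.0269

7.0269


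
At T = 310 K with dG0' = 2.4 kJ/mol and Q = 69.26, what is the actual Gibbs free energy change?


dG = dG0' + RT * ln(Q) / 1000
dG = 2.4 + 8.314 * 310 * ln(69.26) / 1000
dG = 13.3224 kJ/mol

13.3224 kJ/mol


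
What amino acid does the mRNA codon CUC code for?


Standard genetic code lookup.
Codon CUC -> Leu

Leu


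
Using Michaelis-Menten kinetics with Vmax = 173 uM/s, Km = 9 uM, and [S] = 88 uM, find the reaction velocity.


v = Vmax * [S] / (Km + [S])
v = 173 * 88 / (9 + 88)
v = 156.9485 uM/s

156.9485 uM/s


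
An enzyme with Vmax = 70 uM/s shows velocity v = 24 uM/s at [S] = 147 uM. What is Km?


Km = [S] * (Vmax - v) / v
Km = 147 * (70 - 24) / 24
Km = 281.75 uM

281.75 uM


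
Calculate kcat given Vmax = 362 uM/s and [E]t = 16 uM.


kcat = Vmax / [E]t
kcat = 362 / 16
kcat = 22.625 s^-1

22.625 s^-1


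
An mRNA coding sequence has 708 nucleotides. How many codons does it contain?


codons = nucleotides / 3
codons = 708 / 3 = 236

236


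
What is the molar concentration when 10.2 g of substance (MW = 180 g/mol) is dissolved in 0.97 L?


C = (mass / MW) / volume
C = (10.2 / 180) / 0.97
C = 0.0584 M

0.0584 M


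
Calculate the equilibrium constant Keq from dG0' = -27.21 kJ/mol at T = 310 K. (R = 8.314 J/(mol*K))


Keq = exp(-dG0 * 1000 / (R * T))
Keq = exp(-(-27.21) * 1000 / (8.314 * 310))
Keq = 38460.8602

38460.8602


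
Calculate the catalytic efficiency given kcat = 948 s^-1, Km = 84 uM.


Catalytic efficiency = kcat / Km
= 948 / 84
= 11.2857 uM^-1*s^-1

11.2857 uM^-1*s^-1


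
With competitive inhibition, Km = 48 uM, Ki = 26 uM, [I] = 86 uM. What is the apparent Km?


Km_app = Km * (1 + [I]/Ki)
Km_app = 48 * (1 + 86/26)
Km_app = 206.7692 uM

206.7692 uM


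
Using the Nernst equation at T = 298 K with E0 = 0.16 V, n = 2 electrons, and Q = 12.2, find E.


E = E0 - (RT/nF) * ln(Q)
E = 0.16 - (8.314 * 298 / (2 * 96485)) * ln(12.2)
E = 0.1279 V

0.1279 V


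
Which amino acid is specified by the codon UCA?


Standard genetic code lookup.
Codon UCA -> Ser

Ser


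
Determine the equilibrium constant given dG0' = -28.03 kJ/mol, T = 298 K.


Keq = exp(-dG0 * 1000 / (R * T))
Keq = exp(-(-28.03) * 1000 / (8.314 * 298))
Keq = 81919.7699

81919.7699


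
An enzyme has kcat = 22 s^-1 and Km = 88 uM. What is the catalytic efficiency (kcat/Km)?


Catalytic efficiency = kcat / Km
= 22 / 88
= 0.25 uM^-1*s^-1

0.25 uM^-1*s^-1


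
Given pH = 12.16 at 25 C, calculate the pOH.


pOH = 14 - pH
pOH = 14 - 12.16
pOH = 1.84

1.84


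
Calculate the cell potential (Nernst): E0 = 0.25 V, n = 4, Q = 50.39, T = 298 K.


E = E0 - (RT/nF) * ln(Q)
E = 0.25 - (8.314 * 298 / (4 * 96485)) * ln(50.39)
E = 0.2248 V

0.2248 V


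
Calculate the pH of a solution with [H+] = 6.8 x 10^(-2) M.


pH = -log10([H+])
pH = -log10(6.8 x 10^(-2))
pH = 1.1675

1.1675


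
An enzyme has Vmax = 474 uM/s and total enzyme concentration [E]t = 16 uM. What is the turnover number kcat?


kcat = Vmax / [E]t
kcat = 474 / 16
kcat = 29.625 s^-1

29.625 s^-1


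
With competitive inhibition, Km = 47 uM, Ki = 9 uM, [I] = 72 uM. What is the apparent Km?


Km_app = Km * (1 + [I]/Ki)
Km_app = 47 * (1 + 72/9)
Km_app = 423.0 uM

423.0 uM


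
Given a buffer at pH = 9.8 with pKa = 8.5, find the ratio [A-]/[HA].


[A-]/[HA] = 10^(pH - pKa)
= 10^(9.8 - 8.5)
= 19.9526

19.9526


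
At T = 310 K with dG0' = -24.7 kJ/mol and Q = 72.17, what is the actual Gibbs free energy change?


dG = dG0' + RT * ln(Q) / 1000
dG = -24.7 + 8.314 * 310 * ln(72.17) / 1000
dG = -13.6715 kJ/mol

-13.6715 kJ/mol


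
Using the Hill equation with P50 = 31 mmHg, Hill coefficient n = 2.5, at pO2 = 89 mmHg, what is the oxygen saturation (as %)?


Y = pO2^n / (P50^n + pO2^n)
Y = 89^2.5 / (31^2.5 + 89^2.5)
Y = 93.32%

93.32%


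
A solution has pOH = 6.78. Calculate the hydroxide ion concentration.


[OH-] = 10^(-pOH)
[OH-] = 10^(-6.78)
[OH-] = 1.660e-07 M

1.660e-07 M


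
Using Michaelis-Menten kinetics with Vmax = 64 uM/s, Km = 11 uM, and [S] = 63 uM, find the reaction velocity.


v = Vmax * [S] / (Km + [S])
v = 64 * 63 / (11 + 63)
v = 54.4865 uM/s

54.4865 uM/s


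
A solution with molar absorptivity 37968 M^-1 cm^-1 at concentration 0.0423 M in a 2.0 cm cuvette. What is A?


A = epsilon * c * l
A = 37968 * 0.0423 * 2.0
A = 3212.0928

3212.0928


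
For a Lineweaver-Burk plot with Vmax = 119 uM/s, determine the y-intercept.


y-intercept = 1/Vmax
= 1/119
= 0.0084 s/uM

0.0084 s/uM


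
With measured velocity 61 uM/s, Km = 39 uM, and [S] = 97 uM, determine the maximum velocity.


Vmax = v * (Km + [S]) / [S]
Vmax = 61 * (39 + 97) / 97
Vmax = 85.5258 uM/s

85.5258 uM/s


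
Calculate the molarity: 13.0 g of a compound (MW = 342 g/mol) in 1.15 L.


C = (mass / MW) / volume
C = (13.0 / 342) / 1.15
C = 0.0331 M

0.0331 M


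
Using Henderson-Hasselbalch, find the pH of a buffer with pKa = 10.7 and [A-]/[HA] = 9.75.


pH = pKa + log10([A-]/[HA])
pH = 10.7 + log10(9.75)
pH = 11.689

11.689


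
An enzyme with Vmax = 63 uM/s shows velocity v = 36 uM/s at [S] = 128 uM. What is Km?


Km = [S] * (Vmax - v) / v
Km = 128 * (63 - 36) / 36
Km = 96.0 uM

96.0 uM


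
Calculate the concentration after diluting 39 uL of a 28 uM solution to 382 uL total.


C2 = C1 * V1 / V2
C2 = 28 * 39 / 382
C2 = 2.8586 uM

2.8586 uM


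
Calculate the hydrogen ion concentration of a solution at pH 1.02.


[H+] = 10^(-pH)
[H+] = 10^(-1.02)
[H+] = 0.0955 M

0.0955 M


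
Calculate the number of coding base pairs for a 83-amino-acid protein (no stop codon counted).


Each amino acid = 1 codon = 3 bp
bp = 83 * 3 = 249 bp

249 bp


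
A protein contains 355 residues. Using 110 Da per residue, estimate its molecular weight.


MW = n_residues * 110 Da
MW = 355 * 110
MW = 39050 Da

39050 Da


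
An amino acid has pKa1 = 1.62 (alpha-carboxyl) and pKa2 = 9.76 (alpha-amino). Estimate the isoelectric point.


pI = (pKa1 + pKa2) / 2
pI = (1.62 + 9.76) / 2
pI = 5.69

5.69


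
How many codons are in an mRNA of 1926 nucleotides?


codons = nucleotides / 3
codons = 1926 / 3 = 642

642


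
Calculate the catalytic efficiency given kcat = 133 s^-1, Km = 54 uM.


Catalytic efficiency = kcat / Km
= 133 / 54
= 2.463 uM^-1*s^-1

2.463 uM^-1*s^-1


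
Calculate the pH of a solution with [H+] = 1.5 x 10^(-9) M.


pH = -log10([H+])
pH = -log10(1.5 x 10^(-9))
pH = 8.8239

8.8239


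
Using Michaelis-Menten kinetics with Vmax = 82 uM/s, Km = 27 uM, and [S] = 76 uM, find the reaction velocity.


v = Vmax * [S] / (Km + [S])
v = 82 * 76 / (27 + 76)
v = 60.5049 uM/s

60.5049 uM/s


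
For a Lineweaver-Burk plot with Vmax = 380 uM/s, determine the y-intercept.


y-intercept = 1/Vmax
= 1/380
= 0.0026 s/uM

0.0026 s/uM


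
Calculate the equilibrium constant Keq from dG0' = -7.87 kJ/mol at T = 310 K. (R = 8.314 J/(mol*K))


Keq = exp(-dG0 * 1000 / (R * T))
Keq = exp(-(-7.87) * 1000 / (8.314 * 310))
Keq = 21.1901

21.1901


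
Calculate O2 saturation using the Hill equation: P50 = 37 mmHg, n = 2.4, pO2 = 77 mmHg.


Y = pO2^n / (P50^n + pO2^n)
Y = 77^2.4 / (37^2.4 + 77^2.4)
Y = 85.31%

85.31%


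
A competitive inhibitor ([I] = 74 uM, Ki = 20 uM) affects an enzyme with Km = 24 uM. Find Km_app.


Km_app = Km * (1 + [I]/Ki)
Km_app = 24 * (1 + 74/20)
Km_app = 112.8 uM

112.8 uM


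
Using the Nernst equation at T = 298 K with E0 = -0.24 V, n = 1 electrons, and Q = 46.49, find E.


E = E0 - (RT/nF) * ln(Q)
E = -0.24 - (8.314 * 298 / (1 * 96485)) * ln(46.49)
E = -0.3386 V

-0.3386 V


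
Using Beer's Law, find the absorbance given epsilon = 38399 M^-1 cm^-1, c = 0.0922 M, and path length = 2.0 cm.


A = epsilon * c * l
A = 38399 * 0.0922 * 2.0
A = 7080.7756

7080.7756


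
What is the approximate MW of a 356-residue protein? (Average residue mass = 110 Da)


MW = n_residues * 110 Da
MW = 356 * 110
MW = 39160 Da

39160 Da


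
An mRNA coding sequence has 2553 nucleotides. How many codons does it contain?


codons = nucleotides / 3
codons = 2553 / 3 = 851

851


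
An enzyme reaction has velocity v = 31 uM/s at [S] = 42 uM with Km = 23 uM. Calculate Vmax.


Vmax = v * (Km + [S]) / [S]
Vmax = 31 * (23 + 42) / 42
Vmax = 47.9762 uM/s

47.9762 uM/s


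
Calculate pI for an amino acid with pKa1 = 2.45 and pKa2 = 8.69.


pI = (pKa1 + pKa2) / 2
pI = (2.45 + 8.69) / 2
pI = 5.57

5.57


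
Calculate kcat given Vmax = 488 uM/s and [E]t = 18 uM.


kcat = Vmax / [E]t
kcat = 488 / 18
kcat = 27.1111 s^-1

27.1111 s^-1


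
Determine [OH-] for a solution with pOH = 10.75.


[OH-] = 10^(-pOH)
[OH-] = 10^(-10.75)
[OH-] = 1.778e-11 M

1.778e-11 M


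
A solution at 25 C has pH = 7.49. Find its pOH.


pOH = 14 - pH
pOH = 14 - 7.49
pOH = 6.51

6.51


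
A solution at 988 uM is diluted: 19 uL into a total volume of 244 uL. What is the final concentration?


C2 = C1 * V1 / V2
C2 = 988 * 19 / 244
C2 = 76.9344 uM

76.9344 uM


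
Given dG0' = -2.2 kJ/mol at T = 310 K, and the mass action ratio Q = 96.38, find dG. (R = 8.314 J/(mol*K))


dG = dG0' + RT * ln(Q) / 1000
dG = -2.2 + 8.314 * 310 * ln(96.38) / 1000
dG = 9.5741 kJ/mol

9.5741 kJ/mol


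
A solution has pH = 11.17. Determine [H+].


[H+] = 10^(-pH)
[H+] = 10^(-11.17)
[H+] = 6.761e-12 M

6.761e-12 M


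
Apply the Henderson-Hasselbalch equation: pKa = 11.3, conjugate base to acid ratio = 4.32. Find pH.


pH = pKa + log10([A-]/[HA])
pH = 11.3 + log10(4.32)
pH = 11.9355

11.9355


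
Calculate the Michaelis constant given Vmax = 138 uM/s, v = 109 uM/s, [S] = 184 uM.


Km = [S] * (Vmax - v) / v
Km = 184 * (138 - 109) / 109
Km = 48.9541 uM

48.9541 uM


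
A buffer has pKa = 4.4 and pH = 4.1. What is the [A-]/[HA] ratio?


[A-]/[HA] = 10^(pH - pKa)
= 10^(4.1 - 4.4)
= 0.5012

0.5012


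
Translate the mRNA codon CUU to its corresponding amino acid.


Standard genetic code lookup.
Codon CUU -> Leu

Leu


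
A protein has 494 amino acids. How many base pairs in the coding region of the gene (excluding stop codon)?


Each amino acid = 1 codon = 3 bp
bp = 494 * 3 = 1482 bp

1482 bp


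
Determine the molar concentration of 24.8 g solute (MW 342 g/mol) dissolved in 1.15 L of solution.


C = (mass / MW) / volume
C = (24.8 / 342) / 1.15
C = 0.0631 M

0.0631 M


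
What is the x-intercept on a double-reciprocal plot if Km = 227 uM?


x-intercept = -1/Km
= -1/227
= -0.0044 1/uM

-0.0044 1/uM


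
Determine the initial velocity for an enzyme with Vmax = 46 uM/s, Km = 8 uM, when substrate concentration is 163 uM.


v = Vmax * [S] / (Km + [S])
v = 46 * 163 / (8 + 163)
v = 43.848 uM/s

43.848 uM/s


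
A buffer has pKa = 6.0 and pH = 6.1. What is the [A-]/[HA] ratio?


[A-]/[HA] = 10^(pH - pKa)
= 10^(6.1 - 6.0)
= 1.2589

1.2589


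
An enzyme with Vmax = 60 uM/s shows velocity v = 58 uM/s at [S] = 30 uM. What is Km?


Km = [S] * (Vmax - v) / v
Km = 30 * (60 - 58) / 58
Km = 1.0345 uM

1.0345 uM


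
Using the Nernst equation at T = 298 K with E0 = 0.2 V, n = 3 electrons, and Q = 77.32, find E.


E = E0 - (RT/nF) * ln(Q)
E = 0.2 - (8.314 * 298 / (3 * 96485)) * ln(77.32)
E = 0.1628 V

0.1628 V


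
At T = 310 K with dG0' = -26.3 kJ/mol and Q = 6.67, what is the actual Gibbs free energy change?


dG = dG0' + RT * ln(Q) / 1000
dG = -26.3 + 8.314 * 310 * ln(6.67) / 1000
dG = -21.4092 kJ/mol

-21.4092 kJ/mol


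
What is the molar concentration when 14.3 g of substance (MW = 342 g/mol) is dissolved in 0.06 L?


C = (mass / MW) / volume
C = (14.3 / 342) / 0.06
C = 0.6969 M

0.6969 M


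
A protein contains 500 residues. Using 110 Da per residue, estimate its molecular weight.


MW = n_residues * 110 Da
MW = 500 * 110
MW = 55000 Da

55000 Da


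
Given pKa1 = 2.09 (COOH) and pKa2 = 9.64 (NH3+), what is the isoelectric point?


pI = (pKa1 + pKa2) / 2
pI = (2.09 + 9.64) / 2
pI = 5.865

5.865


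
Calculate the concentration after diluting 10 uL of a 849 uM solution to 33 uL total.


C2 = C1 * V1 / V2
C2 = 849 * 10 / 33
C2 = 257.2727 uM

257.2727 uM


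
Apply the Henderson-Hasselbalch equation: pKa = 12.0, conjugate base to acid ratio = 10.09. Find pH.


pH = pKa + log10([A-]/[HA])
pH = 12.0 + log10(10.09)
pH = 13.0039

13.0039


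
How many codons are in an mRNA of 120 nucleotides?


codons = nucleotides / 3
codons = 120 / 3 = 40

40


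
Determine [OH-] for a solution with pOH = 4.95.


[OH-] = 10^(-pOH)
[OH-] = 10^(-4.95)
[OH-] = 1.122e-05 M

1.122e-05 M


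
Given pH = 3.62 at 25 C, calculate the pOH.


pOH = 14 - pH
pOH = 14 - 3.62
pOH = 10.38

10.38


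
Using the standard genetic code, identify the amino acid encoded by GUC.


Standard genetic code lookup.
Codon GUC -> Val

Val


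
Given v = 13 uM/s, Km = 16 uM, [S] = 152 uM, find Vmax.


Vmax = v * (Km + [S]) / [S]
Vmax = 13 * (16 + 152) / 152
Vmax = 14.3684 uM/s

14.3684 uM/s


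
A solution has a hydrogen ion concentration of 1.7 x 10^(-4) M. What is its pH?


pH = -log10([H+])
pH = -log10(1.7 x 10^(-4))
pH = 3.7696

3.7696


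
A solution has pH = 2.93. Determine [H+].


[H+] = 10^(-pH)
[H+] = 10^(-2.93)
[H+] = 0.0012 M

0.0012 M


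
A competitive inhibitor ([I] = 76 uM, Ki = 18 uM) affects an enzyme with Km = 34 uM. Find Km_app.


Km_app = Km * (1 + [I]/Ki)
Km_app = 34 * (1 + 76/18)
Km_app = 177.5556 uM

177.5556 uM


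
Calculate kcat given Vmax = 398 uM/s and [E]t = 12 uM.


kcat = Vmax / [E]t
kcat = 398 / 12
kcat = 33.1667 s^-1

33.1667 s^-1


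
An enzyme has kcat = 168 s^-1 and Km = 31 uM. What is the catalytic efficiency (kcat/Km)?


Catalytic efficiency = kcat / Km
= 168 / 31
= 5.4194 uM^-1*s^-1

5.4194 uM^-1*s^-1


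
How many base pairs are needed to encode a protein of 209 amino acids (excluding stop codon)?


Each amino acid = 1 codon = 3 bp
bp = 209 * 3 = 627 bp

627 bp


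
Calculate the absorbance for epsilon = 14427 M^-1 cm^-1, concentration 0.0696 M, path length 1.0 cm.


A = epsilon * c * l
A = 14427 * 0.0696 * 1.0
A = 1004.1192

1004.1192


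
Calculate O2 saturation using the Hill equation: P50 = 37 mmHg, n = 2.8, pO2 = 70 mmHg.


Y = pO2^n / (P50^n + pO2^n)
Y = 70^2.8 / (37^2.8 + 70^2.8)
Y = 85.63%

85.63%


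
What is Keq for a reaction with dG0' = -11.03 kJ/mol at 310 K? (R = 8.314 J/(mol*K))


Keq = exp(-dG0 * 1000 / (R * T))
Keq = exp(-(-11.03) * 1000 / (8.314 * 310))
Keq = 72.212

72.212


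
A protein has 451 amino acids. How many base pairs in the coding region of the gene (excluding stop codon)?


Each amino acid = 1 codon = 3 bp
bp = 451 * 3 = 1353 bp

1353 bp


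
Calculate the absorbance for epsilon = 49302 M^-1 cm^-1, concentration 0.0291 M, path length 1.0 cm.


A = epsilon * c * l
A = 49302 * 0.0291 * 1.0
A = 1434.6882

1434.6882


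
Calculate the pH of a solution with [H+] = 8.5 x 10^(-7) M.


pH = -log10([H+])
pH = -log10(8.5 x 10^(-7))
pH = 6.0706

6.0706


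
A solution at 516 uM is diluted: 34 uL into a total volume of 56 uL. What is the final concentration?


C2 = C1 * V1 / V2
C2 = 516 * 34 / 56
C2 = 313.2857 uM

313.2857 uM


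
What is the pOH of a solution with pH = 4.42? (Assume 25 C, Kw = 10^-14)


pOH = 14 - pH
pOH = 14 - 4.42
pOH = 9.58

9.58


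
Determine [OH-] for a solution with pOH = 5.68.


[OH-] = 10^(-pOH)
[OH-] = 10^(-5.68)
[OH-] = 2.089e-06 M

2.089e-06 M


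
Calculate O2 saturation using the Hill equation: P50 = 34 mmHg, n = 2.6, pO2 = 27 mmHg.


Y = pO2^n / (P50^n + pO2^n)
Y = 27^2.6 / (34^2.6 + 27^2.6)
Y = 35.45%

35.45%


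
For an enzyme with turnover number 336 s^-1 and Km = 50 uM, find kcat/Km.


Catalytic efficiency = kcat / Km
= 336 / 50
= 6.72 uM^-1*s^-1

6.72 uM^-1*s^-1


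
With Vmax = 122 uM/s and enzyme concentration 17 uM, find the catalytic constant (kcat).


kcat = Vmax / [E]t
kcat = 122 / 17
kcat = 7.1765 s^-1

7.1765 s^-1


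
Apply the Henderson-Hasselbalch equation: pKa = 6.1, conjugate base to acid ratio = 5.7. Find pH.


pH = pKa + log10([A-]/[HA])
pH = 6.1 + log10(5.7)
pH = 6.8559

6.8559


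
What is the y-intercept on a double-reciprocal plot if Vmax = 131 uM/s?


y-intercept = 1/Vmax
= 1/131
= 0.0076 s/uM

0.0076 s/uM


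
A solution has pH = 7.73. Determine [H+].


[H+] = 10^(-pH)
[H+] = 10^(-7.73)
[H+] = 1.862e-08 M

1.862e-08 M


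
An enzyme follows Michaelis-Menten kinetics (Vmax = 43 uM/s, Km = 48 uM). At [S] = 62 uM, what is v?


v = Vmax * [S] / (Km + [S])
v = 43 * 62 / (48 + 62)
v = 24.2364 uM/s

24.2364 uM/s


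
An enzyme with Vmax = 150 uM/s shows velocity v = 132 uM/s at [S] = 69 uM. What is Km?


Km = [S] * (Vmax - v) / v
Km = 69 * (150 - 132) / 132
Km = 9.4091 uM

9.4091 uM


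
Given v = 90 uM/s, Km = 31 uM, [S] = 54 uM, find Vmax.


Vmax = v * (Km + [S]) / [S]
Vmax = 90 * (31 + 54) / 54
Vmax = 141.6667 uM/s

141.6667 uM/s


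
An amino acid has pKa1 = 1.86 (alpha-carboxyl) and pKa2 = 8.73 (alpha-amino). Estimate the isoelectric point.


pI = (pKa1 + pKa2) / 2
pI = (1.86 + 8.73) / 2
pI = 5.295

5.295


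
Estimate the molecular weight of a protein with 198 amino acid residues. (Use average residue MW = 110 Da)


MW = n_residues * 110 Da
MW = 198 * 110
MW = 21780 Da

21780 Da


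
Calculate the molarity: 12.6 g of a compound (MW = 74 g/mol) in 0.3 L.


C = (mass / MW) / volume
C = (12.6 / 74) / 0.3
C = 0.5676 M

0.5676 M


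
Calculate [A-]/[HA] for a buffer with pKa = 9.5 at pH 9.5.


[A-]/[HA] = 10^(pH - pKa)
= 10^(9.5 - 9.5)
= 1.0

1.0


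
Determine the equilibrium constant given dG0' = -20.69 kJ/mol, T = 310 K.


Keq = exp(-dG0 * 1000 / (R * T))
Keq = exp(-(-20.69) * 1000 / (8.314 * 310))
Keq = 3064.5512

3064.5512


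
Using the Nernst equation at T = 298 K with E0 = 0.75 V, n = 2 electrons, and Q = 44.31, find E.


E = E0 - (RT/nF) * ln(Q)
E = 0.75 - (8.314 * 298 / (2 * 96485)) * ln(44.31)
E = 0.7013 V

0.7013 V


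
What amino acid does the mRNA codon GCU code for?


Standard genetic code lookup.
Codon GCU -> Ala

Ala


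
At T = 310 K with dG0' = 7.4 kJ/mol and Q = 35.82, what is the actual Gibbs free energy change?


dG = dG0' + RT * ln(Q) / 1000
dG = 7.4 + 8.314 * 310 * ln(35.82) / 1000
dG = 16.623 kJ/mol

16.623 kJ/mol


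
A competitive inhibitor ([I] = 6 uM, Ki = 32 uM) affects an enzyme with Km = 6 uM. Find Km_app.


Km_app = Km * (1 + [I]/Ki)
Km_app = 6 * (1 + 6/32)
Km_app = 7.125 uM

7.125 uM


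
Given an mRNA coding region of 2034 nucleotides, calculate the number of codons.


codons = nucleotides / 3
codons = 2034 / 3 = 678

678


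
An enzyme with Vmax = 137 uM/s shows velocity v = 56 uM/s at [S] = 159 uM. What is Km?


Km = [S] * (Vmax - v) / v
Km = 159 * (137 - 56) / 56
Km = 229.9821 uM

229.9821 uM


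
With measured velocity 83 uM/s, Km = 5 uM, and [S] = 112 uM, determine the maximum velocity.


Vmax = v * (Km + [S]) / [S]
Vmax = 83 * (5 + 112) / 112
Vmax = 86.7054 uM/s

86.7054 uM/s


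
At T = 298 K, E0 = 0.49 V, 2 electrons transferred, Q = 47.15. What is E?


E = E0 - (RT/nF) * ln(Q)
E = 0.49 - (8.314 * 298 / (2 * 96485)) * ln(47.15)
E = 0.4405 V

0.4405 V


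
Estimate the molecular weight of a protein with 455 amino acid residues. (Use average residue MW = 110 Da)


MW = n_residues * 110 Da
MW = 455 * 110
MW = 50050 Da

50050 Da


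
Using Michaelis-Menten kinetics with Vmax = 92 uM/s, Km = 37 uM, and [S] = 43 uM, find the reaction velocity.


v = Vmax * [S] / (Km + [S])
v = 92 * 43 / (37 + 43)
v = 49.45 uM/s

49.45 uM/s


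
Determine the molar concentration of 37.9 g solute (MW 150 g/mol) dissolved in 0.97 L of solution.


C = (mass / MW) / volume
C = (37.9 / 150) / 0.97
C = 0.2605 M

0.2605 M


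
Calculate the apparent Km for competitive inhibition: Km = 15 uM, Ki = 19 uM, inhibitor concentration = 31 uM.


Km_app = Km * (1 + [I]/Ki)
Km_app = 15 * (1 + 31/19)
Km_app = 39.4737 uM

39.4737 uM


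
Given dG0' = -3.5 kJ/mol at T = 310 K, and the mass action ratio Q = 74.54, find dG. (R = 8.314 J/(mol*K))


dG = dG0' + RT * ln(Q) / 1000
dG = -3.5 + 8.314 * 310 * ln(74.54) / 1000
dG = 7.6118 kJ/mol

7.6118 kJ/mol


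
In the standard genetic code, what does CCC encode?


Standard genetic code lookup.
Codon CCC -> Pro

Pro


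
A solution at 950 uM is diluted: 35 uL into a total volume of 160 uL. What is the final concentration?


C2 = C1 * V1 / V2
C2 = 950 * 35 / 160
C2 = 207.8125 uM

207.8125 uM


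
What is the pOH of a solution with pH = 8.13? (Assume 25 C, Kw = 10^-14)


pOH = 14 - pH
pOH = 14 - 8.13
pOH = 5.87

5.87


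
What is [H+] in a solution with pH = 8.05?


[H+] = 10^(-pH)
[H+] = 10^(-8.05)
[H+] = 8.913e-09 M

8.913e-09 M


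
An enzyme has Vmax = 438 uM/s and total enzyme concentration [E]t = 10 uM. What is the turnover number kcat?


kcat = Vmax / [E]t
kcat = 438 / 10
kcat = 43.8 s^-1

43.8 s^-1


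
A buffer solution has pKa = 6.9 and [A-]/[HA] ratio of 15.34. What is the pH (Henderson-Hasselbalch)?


pH = pKa + log10([A-]/[HA])
pH = 6.9 + log10(15.34)
pH = 8.0858

8.0858


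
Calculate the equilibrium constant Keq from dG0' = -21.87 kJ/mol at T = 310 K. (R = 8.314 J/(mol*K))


Keq = exp(-dG0 * 1000 / (R * T))
Keq = exp(-(-21.87) * 1000 / (8.314 * 310))
Keq = 4843.984

4843.984


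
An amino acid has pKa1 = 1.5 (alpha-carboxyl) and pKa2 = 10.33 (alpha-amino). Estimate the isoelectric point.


pI = (pKa1 + pKa2) / 2
pI = (1.5 + 10.33) / 2
pI = 5.915

5.915


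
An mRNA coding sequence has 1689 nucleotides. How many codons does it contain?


codons = nucleotides / 3
codons = 1689 / 3 = 563

563


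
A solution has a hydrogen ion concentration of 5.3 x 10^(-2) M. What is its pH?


pH = -log10([H+])
pH = -log10(5.3 x 10^(-2))
pH = 1.2757

1.2757


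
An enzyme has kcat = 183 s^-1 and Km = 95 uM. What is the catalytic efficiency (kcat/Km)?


Catalytic efficiency = kcat / Km
= 183 / 95
= 1.9263 uM^-1*s^-1

1.9263 uM^-1*s^-1


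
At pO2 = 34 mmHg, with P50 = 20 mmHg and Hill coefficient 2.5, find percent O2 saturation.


Y = pO2^n / (P50^n + pO2^n)
Y = 34^2.5 / (20^2.5 + 34^2.5)
Y = 79.03%

79.03%


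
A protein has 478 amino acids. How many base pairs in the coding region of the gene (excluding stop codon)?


Each amino acid = 1 codon = 3 bp
bp = 478 * 3 = 1434 bp

1434 bp


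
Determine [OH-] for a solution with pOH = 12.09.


[OH-] = 10^(-pOH)
[OH-] = 10^(-12.09)
[OH-] = 8.128e-13 M

8.128e-13 M


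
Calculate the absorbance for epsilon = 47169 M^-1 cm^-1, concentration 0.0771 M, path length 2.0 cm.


A = epsilon * c * l
A = 47169 * 0.0771 * 2.0
A = 7273.4598

7273.4598
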